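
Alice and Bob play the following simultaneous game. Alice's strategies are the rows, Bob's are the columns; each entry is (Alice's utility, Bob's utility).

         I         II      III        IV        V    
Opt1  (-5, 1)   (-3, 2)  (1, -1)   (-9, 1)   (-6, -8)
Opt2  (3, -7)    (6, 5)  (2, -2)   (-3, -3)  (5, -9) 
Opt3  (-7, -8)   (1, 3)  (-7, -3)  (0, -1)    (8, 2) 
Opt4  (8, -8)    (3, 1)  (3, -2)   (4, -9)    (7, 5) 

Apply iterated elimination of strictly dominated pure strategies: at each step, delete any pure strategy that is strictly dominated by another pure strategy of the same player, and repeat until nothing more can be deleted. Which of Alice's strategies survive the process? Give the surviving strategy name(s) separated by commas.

Opt2, Opt3, Opt4

Row Opt1 is eliminated: Opt2 beats it against every remaining column (I: 3>-5, II: 6>-3, III: 2>1, IV: -3>-9, V: 5>-6).
Column I is eliminated: II beats it against every remaining row (Opt2: 5>-7, Opt3: 3>-8, Opt4: 1>-8).
For Bob, II strictly dominates III on the remaining rows (Opt2: 5>-2, Opt3: 3>-3, Opt4: 1>-2); eliminate III.
For Bob, II strictly dominates IV on the remaining rows (Opt2: 5>-3, Opt3: 3>-1, Opt4: 1>-9); eliminate IV.
Among the remaining strategies, none is strictly dominated by another pure strategy of the same player, so the elimination stops.
Surviving strategies — Alice: {Opt2, Opt3, Opt4}; Bob: {II, V}.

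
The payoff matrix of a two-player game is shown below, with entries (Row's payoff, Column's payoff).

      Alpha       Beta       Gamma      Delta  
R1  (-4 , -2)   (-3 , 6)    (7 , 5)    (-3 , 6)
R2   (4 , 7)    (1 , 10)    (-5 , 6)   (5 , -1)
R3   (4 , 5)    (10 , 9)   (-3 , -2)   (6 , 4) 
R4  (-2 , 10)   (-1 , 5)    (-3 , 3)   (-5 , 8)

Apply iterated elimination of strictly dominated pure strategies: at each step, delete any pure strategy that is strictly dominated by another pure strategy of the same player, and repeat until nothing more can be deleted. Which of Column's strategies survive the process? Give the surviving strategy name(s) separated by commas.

For Column, Beta strictly dominates Gamma on the remaining rows (R1: 6>5, R2: 10>6, R3: 9>-2, R4: 5>3); eliminate Gamma.
Row's strategy R1 is strictly dominated by R2 (Alpha: 4>-4, Beta: 1>-3, Delta: 5>-3) and is removed.
Row R4 is eliminated: R2 beats it against every remaining column (Alpha: 4>-2, Beta: 1>-1, Delta: 5>-5).
Column Alpha is eliminated: Beta beats it against every remaining row (R2: 10>7, R3: 9>5).
Row's strategy R2 is strictly dominated by R3 (Beta: 10>1, Delta: 6>5) and is removed.
Column's strategy Delta is strictly dominated by Beta (R3: 9>4) and is removed.
Among the remaining strategies, none is strictly dominated by another pure strategy of the same player, so the elimination stops.
Surviving strategies — Row: {R3}; Column: {Beta}.

Beta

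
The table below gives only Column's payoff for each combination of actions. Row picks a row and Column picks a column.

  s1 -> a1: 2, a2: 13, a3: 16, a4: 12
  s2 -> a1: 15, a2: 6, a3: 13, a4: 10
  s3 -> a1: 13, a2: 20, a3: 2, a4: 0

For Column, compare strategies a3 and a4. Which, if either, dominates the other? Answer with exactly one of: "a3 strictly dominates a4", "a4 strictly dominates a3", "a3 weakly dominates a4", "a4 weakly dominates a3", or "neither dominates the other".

a3's payoffs vs a4's, by Row's action — s1: 16>12, s2: 13>10, s3: 2>0.
a3 gives a strictly higher payoff against each opponent action, so a3 strictly dominates a4.

a3 strictly dominates a4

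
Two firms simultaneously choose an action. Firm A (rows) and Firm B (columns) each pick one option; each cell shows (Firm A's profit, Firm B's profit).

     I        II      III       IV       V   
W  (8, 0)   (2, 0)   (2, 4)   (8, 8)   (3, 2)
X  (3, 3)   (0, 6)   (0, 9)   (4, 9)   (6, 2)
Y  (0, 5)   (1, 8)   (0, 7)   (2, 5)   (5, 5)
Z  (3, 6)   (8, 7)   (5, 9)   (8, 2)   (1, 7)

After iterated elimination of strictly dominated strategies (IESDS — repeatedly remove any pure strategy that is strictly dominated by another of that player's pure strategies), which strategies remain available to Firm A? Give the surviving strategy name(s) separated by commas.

W, Z

Firm B's strategy I is strictly dominated by III (W: 4>0, X: 9>3, Y: 7>5, Z: 9>6) and is removed.
For Firm B, III strictly dominates V on the remaining rows (W: 4>2, X: 9>2, Y: 7>5, Z: 9>7); eliminate V.
Row X is eliminated: W beats it against every remaining column (II: 2>0, III: 2>0, IV: 8>4).
For Firm A, W strictly dominates Y on the remaining columns (II: 2>1, III: 2>0, IV: 8>2); eliminate Y.
Column II is eliminated: III beats it against every remaining row (W: 4>0, Z: 9>7).
Among the remaining strategies, none is strictly dominated by another pure strategy of the same player, so the elimination stops.
Surviving strategies — Firm A: {W, Z}; Firm B: {III, IV}.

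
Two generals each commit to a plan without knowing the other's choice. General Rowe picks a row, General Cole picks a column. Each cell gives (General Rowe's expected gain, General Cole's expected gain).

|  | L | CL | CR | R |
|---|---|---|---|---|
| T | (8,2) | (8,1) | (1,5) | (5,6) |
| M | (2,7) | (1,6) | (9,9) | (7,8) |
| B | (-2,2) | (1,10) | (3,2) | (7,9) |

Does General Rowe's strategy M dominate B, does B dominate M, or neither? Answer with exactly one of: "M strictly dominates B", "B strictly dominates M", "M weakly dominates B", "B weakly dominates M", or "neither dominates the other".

M weakly dominates B

Compare M to B across every action of General Cole: L: 2>-2, CL: 1=1, CR: 9>3, R: 7=7.
M is at least as good everywhere and strictly better somewhere (tied only at CL, R), so M weakly but not strictly dominates B.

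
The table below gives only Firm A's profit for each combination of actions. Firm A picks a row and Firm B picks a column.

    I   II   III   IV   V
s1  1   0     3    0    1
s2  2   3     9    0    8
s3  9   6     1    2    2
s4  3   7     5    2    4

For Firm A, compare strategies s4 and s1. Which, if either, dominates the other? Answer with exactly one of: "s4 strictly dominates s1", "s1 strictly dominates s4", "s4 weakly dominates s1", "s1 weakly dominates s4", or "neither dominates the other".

s4 strictly dominates s1

Compare s4 to s1 across every action of Firm B: I: 3>1, II: 7>0, III: 5>3, IV: 2>0, V: 4>1.
s4 gives a strictly higher payoff against every action of Firm B, so s4 strictly dominates s1.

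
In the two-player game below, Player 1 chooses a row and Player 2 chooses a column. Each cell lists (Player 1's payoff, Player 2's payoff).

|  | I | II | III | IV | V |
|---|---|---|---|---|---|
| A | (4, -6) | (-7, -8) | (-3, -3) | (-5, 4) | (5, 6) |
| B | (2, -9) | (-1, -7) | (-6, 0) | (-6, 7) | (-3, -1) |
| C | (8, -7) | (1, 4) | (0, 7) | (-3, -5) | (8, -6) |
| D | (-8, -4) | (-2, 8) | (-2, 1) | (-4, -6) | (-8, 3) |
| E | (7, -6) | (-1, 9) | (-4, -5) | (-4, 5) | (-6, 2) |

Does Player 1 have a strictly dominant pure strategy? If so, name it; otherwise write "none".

C vs A: I: 8>4, II: 1>-7, III: 0>-3, IV: -3>-5, V: 8>5.
C vs B: I: 8>2, II: 1>-1, III: 0>-6, IV: -3>-6, V: 8>-3.
C vs D: I: 8>-8, II: 1>-2, III: 0>-2, IV: -3>-4, V: 8>-8.
C vs E: I: 8>7, II: 1>-1, III: 0>-4, IV: -3>-4, V: 8>-6.
C strictly beats every other strategy against every opponent action, so it is strictly dominant.

C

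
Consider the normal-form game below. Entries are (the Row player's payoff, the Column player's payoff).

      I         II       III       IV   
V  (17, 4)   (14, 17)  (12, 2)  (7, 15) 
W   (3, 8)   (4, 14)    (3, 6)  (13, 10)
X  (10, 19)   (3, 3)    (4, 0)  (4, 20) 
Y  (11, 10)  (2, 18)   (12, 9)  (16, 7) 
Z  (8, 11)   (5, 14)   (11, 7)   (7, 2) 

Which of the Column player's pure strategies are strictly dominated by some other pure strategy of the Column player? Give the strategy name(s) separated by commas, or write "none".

III

Nothing dominates I: II at X (19>3); III at V (4>2); IV at Y (10>7).
II is not dominated — it holds its own against I at V (17>4); III at V (17>2); IV at V (17>15).
III is strictly dominated by I (V: 4>2, W: 8>6, X: 19>0, Y: 10>9, Z: 11>7).
IV is not dominated — it holds its own against I at V (15>4); II at X (20>3); III at V (15>2).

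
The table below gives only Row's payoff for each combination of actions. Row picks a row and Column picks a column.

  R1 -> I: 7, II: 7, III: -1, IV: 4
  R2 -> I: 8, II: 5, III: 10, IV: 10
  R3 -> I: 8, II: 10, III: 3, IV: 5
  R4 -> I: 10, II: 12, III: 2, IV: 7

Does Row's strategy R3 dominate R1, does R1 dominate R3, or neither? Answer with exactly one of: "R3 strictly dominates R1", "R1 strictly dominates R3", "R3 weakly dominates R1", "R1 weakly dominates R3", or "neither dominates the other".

R3 strictly dominates R1

R3's payoffs vs R1's, by Column's action — I: 8>7, II: 10>7, III: 3>-1, IV: 5>4.
R3 gives a strictly higher payoff against each opponent action, so R3 strictly dominates R1.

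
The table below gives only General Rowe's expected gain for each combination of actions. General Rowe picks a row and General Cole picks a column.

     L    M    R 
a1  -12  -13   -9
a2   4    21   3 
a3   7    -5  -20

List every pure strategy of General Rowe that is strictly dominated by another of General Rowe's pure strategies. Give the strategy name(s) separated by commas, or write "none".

a1: dominated, since a2 does at least as well everywhere (L: 4>-12, M: 21>-13, R: 3>-9).
a2 is not dominated — it holds its own against a1 at L (4>-12); a3 at M (21>-5).
a3 is not dominated — it holds its own against a1 at L (7>-12); a2 at L (7>4).

a1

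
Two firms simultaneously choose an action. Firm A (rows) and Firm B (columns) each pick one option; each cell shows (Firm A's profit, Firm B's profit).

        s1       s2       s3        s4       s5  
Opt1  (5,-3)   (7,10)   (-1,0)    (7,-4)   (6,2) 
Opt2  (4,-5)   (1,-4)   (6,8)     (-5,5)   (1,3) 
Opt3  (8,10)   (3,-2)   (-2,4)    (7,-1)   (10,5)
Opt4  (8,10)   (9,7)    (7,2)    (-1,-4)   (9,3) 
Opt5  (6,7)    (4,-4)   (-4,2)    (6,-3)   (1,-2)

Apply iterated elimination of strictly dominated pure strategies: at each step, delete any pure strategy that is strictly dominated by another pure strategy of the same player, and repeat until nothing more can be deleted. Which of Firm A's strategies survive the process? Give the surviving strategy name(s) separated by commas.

For Firm A, Opt4 strictly dominates Opt2 on the remaining columns (s1: 8>4, s2: 9>1, s3: 7>6, s4: -1>-5, s5: 9>1); eliminate Opt2.
Firm B's strategy s4 is strictly dominated by s1 (Opt1: -3>-4, Opt3: 10>-1, Opt4: 10>-4, Opt5: 7>-3) and is removed.
For Firm A, Opt4 strictly dominates Opt1 on the remaining columns (s1: 8>5, s2: 9>7, s3: 7>-1, s5: 9>6); eliminate Opt1.
Firm A's strategy Opt5 is strictly dominated by Opt4 (s1: 8>6, s2: 9>4, s3: 7>-4, s5: 9>1) and is removed.
Firm B's strategy s2 is strictly dominated by s1 (Opt3: 10>-2, Opt4: 10>7) and is removed.
For Firm B, s1 strictly dominates s3 on the remaining rows (Opt3: 10>4, Opt4: 10>2); eliminate s3.
Firm B's strategy s5 is strictly dominated by s1 (Opt3: 10>5, Opt4: 10>3) and is removed.
Among the remaining strategies, none is strictly dominated by another pure strategy of the same player, so the elimination stops.
Surviving strategies — Firm A: {Opt3, Opt4}; Firm B: {s1}.

Opt3, Opt4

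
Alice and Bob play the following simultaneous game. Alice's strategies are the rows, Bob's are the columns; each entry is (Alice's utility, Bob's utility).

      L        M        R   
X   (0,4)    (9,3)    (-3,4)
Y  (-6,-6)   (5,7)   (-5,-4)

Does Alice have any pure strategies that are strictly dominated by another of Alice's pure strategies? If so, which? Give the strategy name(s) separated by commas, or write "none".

Y

X: no other strategy beats it everywhere (Y at L (0>-6)).
Y: dominated, since X does at least as well everywhere (L: 0>-6, M: 9>5, R: -3>-5).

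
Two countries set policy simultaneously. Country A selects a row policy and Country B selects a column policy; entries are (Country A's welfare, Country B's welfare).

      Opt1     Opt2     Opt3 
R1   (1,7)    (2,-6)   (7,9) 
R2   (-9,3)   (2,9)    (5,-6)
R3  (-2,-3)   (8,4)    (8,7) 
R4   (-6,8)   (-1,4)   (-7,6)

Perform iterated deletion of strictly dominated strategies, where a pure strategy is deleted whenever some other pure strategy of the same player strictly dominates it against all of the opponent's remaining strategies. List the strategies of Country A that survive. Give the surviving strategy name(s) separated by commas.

R3

Row R2 is eliminated: R3 beats it against every remaining column (Opt1: -2>-9, Opt2: 8>2, Opt3: 8>5).
Country A's strategy R4 is strictly dominated by R1 (Opt1: 1>-6, Opt2: 2>-1, Opt3: 7>-7) and is removed.
Country B's strategy Opt1 is strictly dominated by Opt3 (R1: 9>7, R3: 7>-3) and is removed.
Country A's strategy R1 is strictly dominated by R3 (Opt2: 8>2, Opt3: 8>7) and is removed.
Country B's strategy Opt2 is strictly dominated by Opt3 (R3: 7>4) and is removed.
Among the remaining strategies, none is strictly dominated by another pure strategy of the same player, so the elimination stops.
Surviving strategies — Country A: {R3}; Country B: {Opt3}.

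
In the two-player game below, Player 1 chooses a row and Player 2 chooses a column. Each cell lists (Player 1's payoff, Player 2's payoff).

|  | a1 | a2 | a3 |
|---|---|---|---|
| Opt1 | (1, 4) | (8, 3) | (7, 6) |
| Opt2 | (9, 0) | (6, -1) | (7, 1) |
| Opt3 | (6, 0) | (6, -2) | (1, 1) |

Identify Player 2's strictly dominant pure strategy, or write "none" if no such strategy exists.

a3

a3 vs a1: Opt1: 6>4, Opt2: 1>0, Opt3: 1>0.
a3 vs a2: Opt1: 6>3, Opt2: 1>-1, Opt3: 1>-2.
a3 strictly beats every other strategy against every opponent action, so it is strictly dominant.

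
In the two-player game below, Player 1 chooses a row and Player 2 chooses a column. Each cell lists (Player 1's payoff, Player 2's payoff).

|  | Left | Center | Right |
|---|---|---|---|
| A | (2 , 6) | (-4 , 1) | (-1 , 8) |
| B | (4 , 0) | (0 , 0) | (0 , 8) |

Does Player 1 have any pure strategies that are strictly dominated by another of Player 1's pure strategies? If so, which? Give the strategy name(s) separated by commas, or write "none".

A is strictly dominated by B (Left: 4>2, Center: 0>-4, Right: 0>-1).
Nothing dominates B: A at Left (4>2).

A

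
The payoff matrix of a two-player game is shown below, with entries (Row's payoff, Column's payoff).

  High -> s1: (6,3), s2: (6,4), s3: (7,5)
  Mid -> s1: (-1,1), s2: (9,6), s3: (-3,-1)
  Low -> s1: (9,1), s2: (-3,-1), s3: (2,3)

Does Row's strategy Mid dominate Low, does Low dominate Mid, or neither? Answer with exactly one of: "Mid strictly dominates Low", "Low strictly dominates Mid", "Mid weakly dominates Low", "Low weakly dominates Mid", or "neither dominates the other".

Mid's payoffs vs Low's, by Column's action — s1: -1<9, s2: 9>-3, s3: -3<2.
Mid does better at s2 but worse at s1, s3; neither strategy dominates the other.

neither dominates the other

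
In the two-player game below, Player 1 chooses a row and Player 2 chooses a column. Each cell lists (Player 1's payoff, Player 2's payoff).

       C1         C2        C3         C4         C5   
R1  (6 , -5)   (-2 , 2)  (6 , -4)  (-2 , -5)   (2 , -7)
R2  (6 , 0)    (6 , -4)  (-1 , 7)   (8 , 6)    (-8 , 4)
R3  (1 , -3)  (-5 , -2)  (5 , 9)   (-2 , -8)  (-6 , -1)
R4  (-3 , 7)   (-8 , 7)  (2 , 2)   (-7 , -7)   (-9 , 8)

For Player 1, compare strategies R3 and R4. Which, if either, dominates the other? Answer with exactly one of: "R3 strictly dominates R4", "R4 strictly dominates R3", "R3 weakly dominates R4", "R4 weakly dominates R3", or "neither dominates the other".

R3 strictly dominates R4

R3's payoffs vs R4's, by Player 2's action — C1: 1>-3, C2: -5>-8, C3: 5>2, C4: -2>-7, C5: -6>-9.
R3 gives a strictly higher payoff against every action of Player 2, so R3 strictly dominates R4.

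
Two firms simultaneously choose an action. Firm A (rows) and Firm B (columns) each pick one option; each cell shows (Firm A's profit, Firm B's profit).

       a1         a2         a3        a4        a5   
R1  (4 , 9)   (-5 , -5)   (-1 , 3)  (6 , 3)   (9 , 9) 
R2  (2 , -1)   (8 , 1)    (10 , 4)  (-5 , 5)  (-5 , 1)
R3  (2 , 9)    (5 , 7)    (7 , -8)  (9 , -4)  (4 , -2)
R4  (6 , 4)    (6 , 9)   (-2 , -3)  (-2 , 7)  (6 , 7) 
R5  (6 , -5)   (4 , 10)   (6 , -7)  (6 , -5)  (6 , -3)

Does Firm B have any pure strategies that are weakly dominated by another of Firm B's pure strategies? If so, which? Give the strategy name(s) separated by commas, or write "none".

a3

a1 is not dominated — it holds its own against a2 at R1 (9>-5); a3 at R1 (9>3); a4 at R1 (9>3); a5 at R3 (9>-2).
a2 is not dominated — it holds its own against a1 at R2 (1>-1); a3 at R3 (7>-8); a4 at R3 (7>-4); a5 at R3 (7>-2).
a4 weakly dominates a3 — R1: 3=3, R2: 5>4, R3: -4>-8, R4: 7>-3, R5: -5>-7.
a4 is not dominated — it holds its own against a1 at R2 (5>-1); a2 at R1 (3>-5); a3 at R2 (5>4); a5 at R2 (5>1).
a5: no other strategy beats it everywhere (a1 at R2 (1>-1); a2 at R1 (9>-5); a3 at R1 (9>3); a4 at R1 (9>3)).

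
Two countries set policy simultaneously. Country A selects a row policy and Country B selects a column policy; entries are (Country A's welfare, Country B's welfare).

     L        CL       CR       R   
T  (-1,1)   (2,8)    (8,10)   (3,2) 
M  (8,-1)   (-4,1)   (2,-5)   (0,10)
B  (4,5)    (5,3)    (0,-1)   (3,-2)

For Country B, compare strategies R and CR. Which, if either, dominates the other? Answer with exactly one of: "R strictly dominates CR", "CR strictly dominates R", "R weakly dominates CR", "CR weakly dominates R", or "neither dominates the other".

Compare R to CR across each opponent action: T: 2<10, M: 10>-5, B: -2<-1.
R does better at M but worse at T, B; neither strategy dominates the other.

neither dominates the other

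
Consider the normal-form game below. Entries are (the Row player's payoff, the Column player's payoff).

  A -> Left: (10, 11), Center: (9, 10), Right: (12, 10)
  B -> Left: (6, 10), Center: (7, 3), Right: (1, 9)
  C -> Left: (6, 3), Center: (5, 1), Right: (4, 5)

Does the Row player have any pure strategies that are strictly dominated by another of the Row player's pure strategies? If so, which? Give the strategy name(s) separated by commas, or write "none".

B, C

A is not dominated — it holds its own against B at Left (10>6); C at Left (10>6).
A strictly dominates B — Left: 10>6, Center: 9>7, Right: 12>1.
C is strictly dominated by A (Left: 10>6, Center: 9>5, Right: 12>4).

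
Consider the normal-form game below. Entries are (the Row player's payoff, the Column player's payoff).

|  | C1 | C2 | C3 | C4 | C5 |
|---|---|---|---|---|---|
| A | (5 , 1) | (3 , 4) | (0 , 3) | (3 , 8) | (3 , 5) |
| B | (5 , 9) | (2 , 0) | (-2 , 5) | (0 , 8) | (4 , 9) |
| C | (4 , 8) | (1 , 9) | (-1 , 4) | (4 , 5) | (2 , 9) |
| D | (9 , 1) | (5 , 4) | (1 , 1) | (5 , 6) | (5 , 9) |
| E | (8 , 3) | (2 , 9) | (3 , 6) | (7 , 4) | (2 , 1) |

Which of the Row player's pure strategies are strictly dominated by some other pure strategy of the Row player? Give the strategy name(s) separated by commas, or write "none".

A: dominated, since D does at least as well everywhere (C1: 9>5, C2: 5>3, C3: 1>0, C4: 5>3, C5: 5>3).
B: dominated, since D does at least as well everywhere (C1: 9>5, C2: 5>2, C3: 1>-2, C4: 5>0, C5: 5>4).
C is strictly dominated by D (C1: 9>4, C2: 5>1, C3: 1>-1, C4: 5>4, C5: 5>2).
Nothing dominates D: A at C1 (9>5); B at C1 (9>5); C at C1 (9>4); E at C1 (9>8).
E: no other strategy beats it everywhere (A at C1 (8>5); B at C1 (8>5); C at C1 (8>4); D at C3 (3>1)).

A, B, C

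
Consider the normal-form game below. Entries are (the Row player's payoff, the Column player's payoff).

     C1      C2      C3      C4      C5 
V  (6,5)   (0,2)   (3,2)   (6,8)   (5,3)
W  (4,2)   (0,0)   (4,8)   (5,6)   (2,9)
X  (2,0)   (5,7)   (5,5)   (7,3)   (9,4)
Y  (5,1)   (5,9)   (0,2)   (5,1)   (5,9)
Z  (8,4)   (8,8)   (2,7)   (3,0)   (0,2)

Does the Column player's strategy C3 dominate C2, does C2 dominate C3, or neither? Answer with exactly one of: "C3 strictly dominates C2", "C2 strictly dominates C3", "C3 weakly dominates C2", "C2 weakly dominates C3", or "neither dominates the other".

C3's payoffs vs C2's, by the Row player's action — V: 2=2, W: 8>0, X: 5<7, Y: 2<9, Z: 7<8.
C3 does better at W but worse at X, Y, Z; neither strategy dominates the other.

neither dominates the other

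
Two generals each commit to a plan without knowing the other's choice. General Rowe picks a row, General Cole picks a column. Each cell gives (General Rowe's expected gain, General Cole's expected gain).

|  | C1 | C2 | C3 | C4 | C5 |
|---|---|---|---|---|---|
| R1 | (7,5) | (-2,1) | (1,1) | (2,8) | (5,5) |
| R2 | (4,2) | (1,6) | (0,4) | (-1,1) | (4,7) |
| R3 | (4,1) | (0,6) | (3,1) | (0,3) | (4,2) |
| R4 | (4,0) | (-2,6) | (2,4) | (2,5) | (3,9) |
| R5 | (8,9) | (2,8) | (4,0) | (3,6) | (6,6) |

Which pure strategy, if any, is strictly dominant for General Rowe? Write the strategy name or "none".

R5

R5 vs R1: C1: 8>7, C2: 2>-2, C3: 4>1, C4: 3>2, C5: 6>5.
R5 vs R2: C1: 8>4, C2: 2>1, C3: 4>0, C4: 3>-1, C5: 6>4.
R5 vs R3: C1: 8>4, C2: 2>0, C3: 4>3, C4: 3>0, C5: 6>4.
R5 vs R4: C1: 8>4, C2: 2>-2, C3: 4>2, C4: 3>2, C5: 6>3.
R5 strictly beats every other strategy against every opponent action, so it is strictly dominant.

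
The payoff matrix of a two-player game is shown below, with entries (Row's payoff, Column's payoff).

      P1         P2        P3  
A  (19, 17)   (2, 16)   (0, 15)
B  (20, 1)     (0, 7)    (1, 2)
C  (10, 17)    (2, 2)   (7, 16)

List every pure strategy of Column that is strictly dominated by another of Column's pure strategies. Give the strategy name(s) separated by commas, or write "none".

none

P1 is not dominated — it holds its own against P2 at A (17>16); P3 at A (17>15).
P2 is not dominated — it holds its own against P1 at B (7>1); P3 at A (16>15).
Nothing dominates P3: P1 at B (2>1); P2 at C (16>2).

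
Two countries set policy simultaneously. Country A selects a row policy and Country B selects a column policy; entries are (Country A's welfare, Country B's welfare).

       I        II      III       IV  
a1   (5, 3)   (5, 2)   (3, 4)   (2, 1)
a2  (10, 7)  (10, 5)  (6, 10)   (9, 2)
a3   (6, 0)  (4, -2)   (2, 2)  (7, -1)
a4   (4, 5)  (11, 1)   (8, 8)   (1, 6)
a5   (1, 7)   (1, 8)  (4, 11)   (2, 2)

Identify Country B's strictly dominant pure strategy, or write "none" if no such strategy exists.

III

III vs I: a1: 4>3, a2: 10>7, a3: 2>0, a4: 8>5, a5: 11>7.
III vs II: a1: 4>2, a2: 10>5, a3: 2>-2, a4: 8>1, a5: 11>8.
III vs IV: a1: 4>1, a2: 10>2, a3: 2>-1, a4: 8>6, a5: 11>2.
III strictly beats every other strategy against every opponent action, so it is strictly dominant.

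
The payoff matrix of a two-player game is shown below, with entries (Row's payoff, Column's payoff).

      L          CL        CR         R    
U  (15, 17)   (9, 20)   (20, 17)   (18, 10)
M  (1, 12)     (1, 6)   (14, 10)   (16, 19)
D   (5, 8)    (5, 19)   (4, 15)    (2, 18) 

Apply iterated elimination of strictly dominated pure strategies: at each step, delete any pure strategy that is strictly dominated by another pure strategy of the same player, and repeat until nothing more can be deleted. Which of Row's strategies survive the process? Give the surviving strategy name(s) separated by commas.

U

Row M is eliminated: U beats it against every remaining column (L: 15>1, CL: 9>1, CR: 20>14, R: 18>16).
For Row, U strictly dominates D on the remaining columns (L: 15>5, CL: 9>5, CR: 20>4, R: 18>2); eliminate D.
Column's strategy L is strictly dominated by CL (U: 20>17) and is removed.
Column CR is eliminated: CL beats it against every remaining row (U: 20>17).
Column R is eliminated: CL beats it against every remaining row (U: 20>10).
Among the remaining strategies, none is strictly dominated by another pure strategy of the same player, so the elimination stops.
Surviving strategies — Row: {U}; Column: {CL}.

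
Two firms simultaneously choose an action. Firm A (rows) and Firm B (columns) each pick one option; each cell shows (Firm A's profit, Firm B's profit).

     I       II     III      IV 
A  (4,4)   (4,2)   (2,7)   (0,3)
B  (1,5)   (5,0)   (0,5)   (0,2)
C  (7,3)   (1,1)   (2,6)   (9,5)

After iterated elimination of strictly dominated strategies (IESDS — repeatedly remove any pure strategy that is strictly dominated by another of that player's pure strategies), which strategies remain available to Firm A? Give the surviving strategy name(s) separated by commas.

A, C

For Firm B, I strictly dominates II on the remaining rows (A: 4>2, B: 5>0, C: 3>1); eliminate II.
Firm A's strategy B is strictly dominated by C (I: 7>1, III: 2>0, IV: 9>0) and is removed.
Column I is eliminated: III beats it against every remaining row (A: 7>4, C: 6>3).
Column IV is eliminated: III beats it against every remaining row (A: 7>3, C: 6>5).
Among the remaining strategies, none is strictly dominated by another pure strategy of the same player, so the elimination stops.
Surviving strategies — Firm A: {A, C}; Firm B: {III}.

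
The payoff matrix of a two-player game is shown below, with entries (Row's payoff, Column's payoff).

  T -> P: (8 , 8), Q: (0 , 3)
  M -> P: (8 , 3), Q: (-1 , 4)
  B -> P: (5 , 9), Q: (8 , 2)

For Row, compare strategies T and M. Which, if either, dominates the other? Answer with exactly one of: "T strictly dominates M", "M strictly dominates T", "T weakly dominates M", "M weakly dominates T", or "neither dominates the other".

T's payoffs vs M's, by Column's action — P: 8=8, Q: 0>-1.
T is at least as good everywhere and strictly better somewhere (tied only at P), so T weakly but not strictly dominates M.

T weakly dominates M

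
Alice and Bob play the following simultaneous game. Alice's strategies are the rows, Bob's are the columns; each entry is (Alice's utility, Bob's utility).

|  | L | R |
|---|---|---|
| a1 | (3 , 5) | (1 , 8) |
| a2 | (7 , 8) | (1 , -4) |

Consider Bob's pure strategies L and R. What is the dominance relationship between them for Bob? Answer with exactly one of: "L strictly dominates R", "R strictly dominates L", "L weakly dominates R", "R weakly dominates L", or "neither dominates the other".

neither dominates the other

L's payoffs vs R's, by Alice's action — a1: 5<8, a2: 8>-4.
L does better at a2 but worse at a1; neither strategy dominates the other.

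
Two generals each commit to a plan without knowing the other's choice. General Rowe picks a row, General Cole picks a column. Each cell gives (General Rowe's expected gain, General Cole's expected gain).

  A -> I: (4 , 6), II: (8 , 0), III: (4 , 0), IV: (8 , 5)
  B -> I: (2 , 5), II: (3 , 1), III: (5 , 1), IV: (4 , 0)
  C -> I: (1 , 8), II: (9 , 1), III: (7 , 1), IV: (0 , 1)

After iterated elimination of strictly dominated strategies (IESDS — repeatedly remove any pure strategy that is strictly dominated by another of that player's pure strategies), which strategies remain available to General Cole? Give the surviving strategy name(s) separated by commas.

Column II is eliminated: I beats it against every remaining row (A: 6>0, B: 5>1, C: 8>1).
General Cole's strategy III is strictly dominated by I (A: 6>0, B: 5>1, C: 8>1) and is removed.
Row B is eliminated: A beats it against every remaining column (I: 4>2, IV: 8>4).
General Rowe's strategy C is strictly dominated by A (I: 4>1, IV: 8>0) and is removed.
General Cole's strategy IV is strictly dominated by I (A: 6>5) and is removed.
Among the remaining strategies, none is strictly dominated by another pure strategy of the same player, so the elimination stops.
Surviving strategies — General Rowe: {A}; General Cole: {I}.

I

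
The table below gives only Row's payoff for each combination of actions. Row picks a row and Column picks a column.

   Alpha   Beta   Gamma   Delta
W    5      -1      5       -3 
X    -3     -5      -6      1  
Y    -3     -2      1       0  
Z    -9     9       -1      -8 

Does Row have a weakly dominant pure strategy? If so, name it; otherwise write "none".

none

W fails to dominate X at Delta (-3<1).
X fails to dominate W at Alpha (-3<5).
Y fails to dominate W at Alpha (-3<5).
Z fails to dominate W at Alpha (-9<5).
No single strategy dominates all the others.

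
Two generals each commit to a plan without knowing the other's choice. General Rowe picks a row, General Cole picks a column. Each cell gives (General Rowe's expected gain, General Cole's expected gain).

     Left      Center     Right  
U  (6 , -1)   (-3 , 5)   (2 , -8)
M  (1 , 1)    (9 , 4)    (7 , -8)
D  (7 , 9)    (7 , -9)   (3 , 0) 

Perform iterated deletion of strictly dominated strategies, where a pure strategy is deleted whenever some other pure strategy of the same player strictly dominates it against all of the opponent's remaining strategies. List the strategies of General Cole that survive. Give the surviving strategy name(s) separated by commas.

Left, Center

General Rowe's strategy U is strictly dominated by D (Left: 7>6, Center: 7>-3, Right: 3>2) and is removed.
For General Cole, Left strictly dominates Right on the remaining rows (M: 1>-8, D: 9>0); eliminate Right.
Among the remaining strategies, none is strictly dominated by another pure strategy of the same player, so the elimination stops.
Surviving strategies — General Rowe: {M, D}; General Cole: {Left, Center}.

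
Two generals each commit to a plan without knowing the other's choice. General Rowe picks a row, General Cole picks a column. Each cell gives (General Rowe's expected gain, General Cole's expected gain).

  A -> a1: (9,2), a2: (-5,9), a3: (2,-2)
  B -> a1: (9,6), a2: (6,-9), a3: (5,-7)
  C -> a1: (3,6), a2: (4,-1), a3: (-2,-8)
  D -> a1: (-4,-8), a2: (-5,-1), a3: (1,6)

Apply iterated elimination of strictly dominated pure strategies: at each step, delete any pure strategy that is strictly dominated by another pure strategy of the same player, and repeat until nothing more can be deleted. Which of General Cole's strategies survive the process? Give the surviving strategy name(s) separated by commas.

Row C is eliminated: B beats it against every remaining column (a1: 9>3, a2: 6>4, a3: 5>-2).
For General Rowe, B strictly dominates D on the remaining columns (a1: 9>-4, a2: 6>-5, a3: 5>1); eliminate D.
For General Cole, a1 strictly dominates a3 on the remaining rows (A: 2>-2, B: 6>-7); eliminate a3.
Among the remaining strategies, none is strictly dominated by another pure strategy of the same player, so the elimination stops.
Surviving strategies — General Rowe: {A, B}; General Cole: {a1, a2}.

a1, a2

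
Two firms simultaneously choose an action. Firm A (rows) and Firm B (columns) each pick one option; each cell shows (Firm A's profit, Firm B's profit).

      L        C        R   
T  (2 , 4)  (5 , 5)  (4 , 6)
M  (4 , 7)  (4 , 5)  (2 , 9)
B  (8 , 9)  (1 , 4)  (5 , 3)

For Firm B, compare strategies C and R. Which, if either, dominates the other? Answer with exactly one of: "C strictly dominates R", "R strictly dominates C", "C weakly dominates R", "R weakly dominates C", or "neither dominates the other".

neither dominates the other

Compare C to R across every action of Firm A: T: 5<6, M: 5<9, B: 4>3.
C does better at B but worse at T, M; neither strategy dominates the other.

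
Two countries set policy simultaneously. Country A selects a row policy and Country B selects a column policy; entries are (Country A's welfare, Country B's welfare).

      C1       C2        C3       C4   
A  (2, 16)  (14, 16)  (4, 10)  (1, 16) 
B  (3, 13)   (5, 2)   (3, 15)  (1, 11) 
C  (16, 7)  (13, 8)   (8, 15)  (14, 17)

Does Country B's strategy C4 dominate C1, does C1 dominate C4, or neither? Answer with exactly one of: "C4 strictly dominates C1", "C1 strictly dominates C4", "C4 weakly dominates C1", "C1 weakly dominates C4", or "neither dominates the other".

neither dominates the other

C4's payoffs vs C1's, by Country A's action — A: 16=16, B: 11<13, C: 17>7.
C4 does better at C but worse at B; neither strategy dominates the other.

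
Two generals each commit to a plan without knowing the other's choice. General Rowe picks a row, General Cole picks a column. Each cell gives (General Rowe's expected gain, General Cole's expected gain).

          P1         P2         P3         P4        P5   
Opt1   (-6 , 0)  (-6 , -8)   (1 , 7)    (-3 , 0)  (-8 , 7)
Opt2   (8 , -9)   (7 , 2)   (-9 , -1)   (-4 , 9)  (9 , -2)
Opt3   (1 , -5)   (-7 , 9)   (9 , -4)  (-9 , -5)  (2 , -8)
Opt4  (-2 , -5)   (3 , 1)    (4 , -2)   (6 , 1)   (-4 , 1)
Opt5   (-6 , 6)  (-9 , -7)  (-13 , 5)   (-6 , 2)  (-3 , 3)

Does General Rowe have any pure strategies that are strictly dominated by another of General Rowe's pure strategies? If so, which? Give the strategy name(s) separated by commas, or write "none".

Opt1, Opt5

Opt1: dominated, since Opt4 does at least as well everywhere (P1: -2>-6, P2: 3>-6, P3: 4>1, P4: 6>-3, P5: -4>-8).
Opt2 is not dominated — it holds its own against Opt1 at P1 (8>-6); Opt3 at P1 (8>1); Opt4 at P1 (8>-2); Opt5 at P1 (8>-6).
Nothing dominates Opt3: Opt1 at P1 (1>-6); Opt2 at P3 (9>-9); Opt4 at P1 (1>-2); Opt5 at P1 (1>-6).
Opt4 is not dominated — it holds its own against Opt1 at P1 (-2>-6); Opt2 at P3 (4>-9); Opt3 at P2 (3>-7); Opt5 at P1 (-2>-6).
Opt2 strictly dominates Opt5 — P1: 8>-6, P2: 7>-9, P3: -9>-13, P4: -4>-6, P5: 9>-3.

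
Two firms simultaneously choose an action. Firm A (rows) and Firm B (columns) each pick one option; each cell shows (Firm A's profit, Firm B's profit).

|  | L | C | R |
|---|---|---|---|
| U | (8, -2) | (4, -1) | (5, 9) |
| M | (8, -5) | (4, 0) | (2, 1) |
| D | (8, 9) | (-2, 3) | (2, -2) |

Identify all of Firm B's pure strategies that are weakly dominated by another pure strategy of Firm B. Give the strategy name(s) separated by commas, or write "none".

none

Nothing dominates L: C at D (9>3); R at D (9>-2).
C: no other strategy beats it everywhere (L at U (-1>-2); R at D (3>-2)).
R: no other strategy beats it everywhere (L at U (9>-2); C at U (9>-1)).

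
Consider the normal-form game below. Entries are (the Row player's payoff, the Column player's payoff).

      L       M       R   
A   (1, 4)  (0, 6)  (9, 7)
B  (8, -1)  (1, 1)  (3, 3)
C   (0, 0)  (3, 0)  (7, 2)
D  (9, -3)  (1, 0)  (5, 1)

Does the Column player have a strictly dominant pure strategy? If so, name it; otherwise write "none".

R

R vs L: A: 7>4, B: 3>-1, C: 2>0, D: 1>-3.
R vs M: A: 7>6, B: 3>1, C: 2>0, D: 1>0.
R strictly beats every other strategy against every opponent action, so it is strictly dominant.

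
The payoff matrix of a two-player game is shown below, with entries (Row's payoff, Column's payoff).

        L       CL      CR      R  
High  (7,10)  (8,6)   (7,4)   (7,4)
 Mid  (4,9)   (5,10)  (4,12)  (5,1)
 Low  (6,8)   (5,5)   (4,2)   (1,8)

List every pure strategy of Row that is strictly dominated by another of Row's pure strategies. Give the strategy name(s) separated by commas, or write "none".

Nothing dominates High: Mid at L (7>4); Low at L (7>6).
Mid is strictly dominated by High (L: 7>4, CL: 8>5, CR: 7>4, R: 7>5).
High strictly dominates Low — L: 7>6, CL: 8>5, CR: 7>4, R: 7>1.

Mid, Low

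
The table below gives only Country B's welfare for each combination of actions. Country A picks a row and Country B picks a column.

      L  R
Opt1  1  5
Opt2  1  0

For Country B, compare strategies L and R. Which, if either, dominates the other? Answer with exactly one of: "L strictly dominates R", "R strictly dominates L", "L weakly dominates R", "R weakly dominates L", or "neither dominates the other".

neither dominates the other

L's payoffs vs R's, by Country A's action — Opt1: 1<5, Opt2: 1>0.
L does better at Opt2 but worse at Opt1; neither strategy dominates the other.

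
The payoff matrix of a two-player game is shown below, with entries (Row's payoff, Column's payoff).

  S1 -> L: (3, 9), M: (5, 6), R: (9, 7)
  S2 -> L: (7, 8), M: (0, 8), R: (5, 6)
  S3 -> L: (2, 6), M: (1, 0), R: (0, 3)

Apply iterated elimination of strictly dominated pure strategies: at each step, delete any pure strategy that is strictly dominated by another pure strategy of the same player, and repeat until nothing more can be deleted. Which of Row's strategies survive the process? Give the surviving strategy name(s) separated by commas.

S1, S2

For Row, S1 strictly dominates S3 on the remaining columns (L: 3>2, M: 5>1, R: 9>0); eliminate S3.
For Column, L strictly dominates R on the remaining rows (S1: 9>7, S2: 8>6); eliminate R.
Among the remaining strategies, none is strictly dominated by another pure strategy of the same player, so the elimination stops.
Surviving strategies — Row: {S1, S2}; Column: {L, M}.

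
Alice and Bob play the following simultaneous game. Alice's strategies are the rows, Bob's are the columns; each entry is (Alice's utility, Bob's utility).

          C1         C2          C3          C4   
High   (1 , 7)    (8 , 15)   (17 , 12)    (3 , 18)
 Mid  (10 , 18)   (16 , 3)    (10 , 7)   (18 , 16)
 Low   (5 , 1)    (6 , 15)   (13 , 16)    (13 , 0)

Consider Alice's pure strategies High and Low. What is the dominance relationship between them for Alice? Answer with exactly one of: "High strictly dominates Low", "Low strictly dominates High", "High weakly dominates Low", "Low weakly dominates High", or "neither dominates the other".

neither dominates the other

High's payoffs vs Low's, by Bob's action — C1: 1<5, C2: 8>6, C3: 17>13, C4: 3<13.
High does better at C2, C3 but worse at C1, C4; neither strategy dominates the other.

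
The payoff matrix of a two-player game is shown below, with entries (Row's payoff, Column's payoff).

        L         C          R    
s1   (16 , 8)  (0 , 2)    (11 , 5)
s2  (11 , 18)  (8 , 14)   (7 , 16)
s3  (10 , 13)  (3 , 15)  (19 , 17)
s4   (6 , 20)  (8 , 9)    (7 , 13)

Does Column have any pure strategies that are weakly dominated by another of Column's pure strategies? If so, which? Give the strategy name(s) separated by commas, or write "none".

L is not dominated — it holds its own against C at s1 (8>2); R at s1 (8>5).
C is weakly dominated by R (s1: 5>2, s2: 16>14, s3: 17>15, s4: 13>9).
Nothing dominates R: L at s3 (17>13); C at s1 (5>2).

C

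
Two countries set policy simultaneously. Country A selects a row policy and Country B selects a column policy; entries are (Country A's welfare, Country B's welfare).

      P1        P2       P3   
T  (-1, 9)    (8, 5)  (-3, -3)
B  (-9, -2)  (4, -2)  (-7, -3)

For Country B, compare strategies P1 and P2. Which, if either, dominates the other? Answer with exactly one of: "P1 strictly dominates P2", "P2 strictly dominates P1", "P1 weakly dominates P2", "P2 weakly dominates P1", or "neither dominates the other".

P1 weakly dominates P2

P1's payoffs vs P2's, by Country A's action — T: 9>5, B: -2=-2.
P1 is at least as good everywhere and strictly better somewhere (tied only at B), so P1 weakly but not strictly dominates P2.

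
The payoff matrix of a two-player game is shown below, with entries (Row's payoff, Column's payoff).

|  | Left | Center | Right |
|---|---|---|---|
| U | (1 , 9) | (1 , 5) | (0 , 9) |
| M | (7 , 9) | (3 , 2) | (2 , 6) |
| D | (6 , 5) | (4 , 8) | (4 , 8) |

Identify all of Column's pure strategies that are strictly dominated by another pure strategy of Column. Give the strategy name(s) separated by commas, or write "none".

Nothing dominates Left: Center at U (9>5); Right at U (9=9).
Nothing dominates Center: Left at D (8>5); Right at D (8=8).
Right is not dominated — it holds its own against Left at U (9=9); Center at U (9>5).

none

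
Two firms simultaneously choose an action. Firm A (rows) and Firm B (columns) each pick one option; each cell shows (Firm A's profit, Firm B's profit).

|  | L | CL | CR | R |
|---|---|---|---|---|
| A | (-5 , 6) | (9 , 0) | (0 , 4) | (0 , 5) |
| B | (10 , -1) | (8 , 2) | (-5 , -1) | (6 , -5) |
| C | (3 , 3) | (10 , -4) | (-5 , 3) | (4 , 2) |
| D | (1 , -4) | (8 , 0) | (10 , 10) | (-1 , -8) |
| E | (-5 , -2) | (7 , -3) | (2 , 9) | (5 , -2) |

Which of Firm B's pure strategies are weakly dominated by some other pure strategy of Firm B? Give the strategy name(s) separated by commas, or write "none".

L is not dominated — it holds its own against CL at A (6>0); CR at A (6>4); R at A (6>5).
CL: no other strategy beats it everywhere (L at B (2>-1); CR at B (2>-1); R at B (2>-5)).
CR: no other strategy beats it everywhere (L at D (10>-4); CL at A (4>0); R at B (-1>-5)).
L weakly dominates R — A: 6>5, B: -1>-5, C: 3>2, D: -4>-8, E: -2=-2.

R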